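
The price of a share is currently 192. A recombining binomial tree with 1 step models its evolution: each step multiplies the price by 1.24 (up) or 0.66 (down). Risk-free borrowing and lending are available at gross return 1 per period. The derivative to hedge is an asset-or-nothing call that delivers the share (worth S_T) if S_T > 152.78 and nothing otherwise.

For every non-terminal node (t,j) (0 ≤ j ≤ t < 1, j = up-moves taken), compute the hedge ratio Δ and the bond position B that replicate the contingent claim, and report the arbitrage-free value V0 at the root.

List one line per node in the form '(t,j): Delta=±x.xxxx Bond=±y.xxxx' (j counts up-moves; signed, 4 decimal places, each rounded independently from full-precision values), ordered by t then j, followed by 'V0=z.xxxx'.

No-arbitrage ⇒ martingale measure with p* = (R−d)/(u−d) = 0.5862.
At expiry t=1: V(1,0)=0.0000, V(1,1)=238.0800
(0,0): S=192.0000. Δ = (V_up−V_dn)/(S_up−S_dn) = (238.0800−0.0000)/(238.0800−126.7200) = 2.1379. V = [p*·238.0800 + (1−p*)·0.0000]/1 = 139.5641. B = V − Δ·S = -270.9186.
Each (Δ,B) replicates both successor values, so the strategy is self-financing and V0 is arbitrage-free.

(0,0): Delta=2.1379 Bond=-270.9186
V0=139.5641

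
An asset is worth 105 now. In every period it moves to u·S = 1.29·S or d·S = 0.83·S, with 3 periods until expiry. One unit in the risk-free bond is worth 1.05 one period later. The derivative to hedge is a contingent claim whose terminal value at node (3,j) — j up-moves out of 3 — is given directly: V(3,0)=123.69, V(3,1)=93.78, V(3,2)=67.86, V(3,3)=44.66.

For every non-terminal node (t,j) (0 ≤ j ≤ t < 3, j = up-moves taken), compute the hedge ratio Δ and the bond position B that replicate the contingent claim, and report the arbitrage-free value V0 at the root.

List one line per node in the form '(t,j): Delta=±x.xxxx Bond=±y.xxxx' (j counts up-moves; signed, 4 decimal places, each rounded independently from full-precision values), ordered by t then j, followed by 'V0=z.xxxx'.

(0,0): Delta=-0.4955 Bond=124.0462
(1,0): Delta=-0.6652 Bond=145.0432
(1,1): Delta=-0.3763 Bond=114.1088
(2,0): Delta=-0.8989 Bond=169.1981
(2,1): Delta=-0.5012 Bond=133.8559
(2,2): Delta=-0.2886 Bond=104.4961
V0=72.0222

The replicating-portfolio and risk-neutral prices coincide; use p* = (1.05−0.83)/(1.29−0.83) = 0.4783 for the latter.
At expiry t=3: V(3,0)=123.6900, V(3,1)=93.7800, V(3,2)=67.8600, V(3,3)=44.6600
(2,0): S=72.3345. Δ = (V_up−V_dn)/(S_up−S_dn) = (93.7800−123.6900)/(93.3115−60.0376) = -0.8989. V = [p*·93.7800 + (1−p*)·123.6900]/1.05 = 104.1764. B = V − Δ·S = 169.1981.
(2,1): S=112.4235. Δ = (V_up−V_dn)/(S_up−S_dn) = (67.8600−93.7800)/(145.0263−93.3115) = -0.5012. V = [p*·67.8600 + (1−p*)·93.7800]/1.05 = 77.5081. B = V − Δ·S = 133.8559.
(2,2): S=174.7305. Δ = (V_up−V_dn)/(S_up−S_dn) = (44.6600−67.8600)/(225.4023−145.0263) = -0.2886. V = [p*·44.6600 + (1−p*)·67.8600]/1.05 = 54.0613. B = V − Δ·S = 104.4961.
(1,0): S=87.1500. Δ = (V_up−V_dn)/(S_up−S_dn) = (77.5081−104.1764)/(112.4235−72.3345) = -0.6652. V = [p*·77.5081 + (1−p*)·104.1764]/1.05 = 87.0686. B = V − Δ·S = 145.0432.
(1,1): S=135.4500. Δ = (V_up−V_dn)/(S_up−S_dn) = (54.0613−77.5081)/(174.7305−112.4235) = -0.3763. V = [p*·54.0613 + (1−p*)·77.5081]/1.05 = 63.1375. B = V − Δ·S = 114.1088.
(0,0): S=105.0000. Δ = (V_up−V_dn)/(S_up−S_dn) = (63.1375−87.0686)/(135.4500−87.1500) = -0.4955. V = [p*·63.1375 + (1−p*)·87.0686]/1.05 = 72.0222. B = V − Δ·S = 124.0462.
Each (Δ,B) replicates both successor values, so the strategy is self-financing and V0 is arbitrage-free.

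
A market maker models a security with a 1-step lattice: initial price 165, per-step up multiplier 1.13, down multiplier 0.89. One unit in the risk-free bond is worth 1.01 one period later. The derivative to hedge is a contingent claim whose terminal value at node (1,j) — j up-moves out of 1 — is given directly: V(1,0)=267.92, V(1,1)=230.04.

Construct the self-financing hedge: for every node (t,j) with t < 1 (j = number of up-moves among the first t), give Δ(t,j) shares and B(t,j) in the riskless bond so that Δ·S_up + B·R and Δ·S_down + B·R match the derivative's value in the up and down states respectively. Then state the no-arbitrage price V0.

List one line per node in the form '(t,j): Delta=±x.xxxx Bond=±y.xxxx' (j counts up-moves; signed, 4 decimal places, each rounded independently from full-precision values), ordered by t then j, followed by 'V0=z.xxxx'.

(0,0): Delta=-0.9566 Bond=404.3482
V0=246.5149

Risk-neutral probability p* = (R−d)/(u−d) = (1.01−0.89)/(1.13−0.89) = 0.5000.
Terminal payoffs: V(1,0)=267.9200, V(1,1)=230.0400
(0,0): S=165.0000. Δ = (V_up−V_dn)/(S_up−S_dn) = (230.0400−267.9200)/(186.4500−146.8500) = -0.9566. V = [p*·230.0400 + (1−p*)·267.9200]/1.01 = 246.5149. B = V − Δ·S = 404.3482.
Each (Δ,B) replicates both successor values, so the strategy is self-financing and V0 is arbitrage-free.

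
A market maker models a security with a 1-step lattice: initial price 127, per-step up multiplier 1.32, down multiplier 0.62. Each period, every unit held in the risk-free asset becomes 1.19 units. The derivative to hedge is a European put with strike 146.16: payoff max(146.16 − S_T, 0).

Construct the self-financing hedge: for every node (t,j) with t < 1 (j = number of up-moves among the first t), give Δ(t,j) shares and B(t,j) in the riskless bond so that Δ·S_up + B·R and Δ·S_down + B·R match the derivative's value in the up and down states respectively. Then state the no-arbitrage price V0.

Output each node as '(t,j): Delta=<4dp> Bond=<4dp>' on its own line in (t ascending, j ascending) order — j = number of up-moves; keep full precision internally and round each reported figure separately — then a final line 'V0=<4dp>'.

(0,0): Delta=-0.7584 Bond=106.8360
V0=10.5217

Under the risk-neutral measure, an up-move has probability p* = (R−d)/(u−d) = 0.8143 and values discount at R = 1.19.
Terminal values V(1,·): V(1,0)=67.4200, V(1,1)=0.0000
  t=0,j=0: stock 127.0000 → up 167.6400 (V=0.0000), down 78.7400 (V=67.4200). Price 10.5217; hedge Δ=-0.7584, bond B=106.8360.
Each (Δ,B) replicates both successor values, so the strategy is self-financing and V0 is arbitrage-free.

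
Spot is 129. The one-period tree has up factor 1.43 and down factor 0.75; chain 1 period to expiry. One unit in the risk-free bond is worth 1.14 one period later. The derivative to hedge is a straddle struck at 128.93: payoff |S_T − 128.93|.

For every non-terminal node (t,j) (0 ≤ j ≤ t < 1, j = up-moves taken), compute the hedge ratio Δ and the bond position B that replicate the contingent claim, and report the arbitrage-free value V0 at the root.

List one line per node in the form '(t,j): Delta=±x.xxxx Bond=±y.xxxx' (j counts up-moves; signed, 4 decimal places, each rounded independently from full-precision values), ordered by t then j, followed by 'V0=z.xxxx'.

The replicating-portfolio and risk-neutral prices coincide; use p* = (1.14−0.75)/(1.43−0.75) = 0.5735 for the latter.
Terminal values V(1,·): V(1,0)=32.1800, V(1,1)=55.5400
(0,0): S=129.0000. Δ = (V_up−V_dn)/(S_up−S_dn) = (55.5400−32.1800)/(184.4700−96.7500) = 0.2663. V = [p*·55.5400 + (1−p*)·32.1800]/1.14 = 39.9804. B = V − Δ·S = 5.6275.
Check: Δ(0,0)·S0 + B(0,0) = 39.9804 = V0.

(0,0): Delta=0.2663 Bond=5.6275
V0=39.9804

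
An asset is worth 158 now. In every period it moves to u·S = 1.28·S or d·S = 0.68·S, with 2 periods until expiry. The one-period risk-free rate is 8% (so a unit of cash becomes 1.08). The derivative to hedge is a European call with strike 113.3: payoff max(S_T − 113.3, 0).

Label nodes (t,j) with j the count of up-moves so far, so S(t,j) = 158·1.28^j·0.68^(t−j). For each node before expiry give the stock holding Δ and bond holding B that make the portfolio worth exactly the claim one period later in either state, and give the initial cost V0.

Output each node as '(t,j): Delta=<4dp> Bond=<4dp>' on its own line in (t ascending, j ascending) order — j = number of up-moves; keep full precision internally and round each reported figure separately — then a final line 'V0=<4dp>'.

(0,0): Delta=0.8690 Bond=-72.6032
(1,0): Delta=0.3758 Bond=-25.4194
(1,1): Delta=1.0000 Bond=-104.9074
V0=64.6968

Risk-neutral probability p* = (R−d)/(u−d) = (1.08−0.68)/(1.28−0.68) = 0.6667.
Terminal values V(2,·): V(2,0)=0.0000, V(2,1)=24.2232, V(2,2)=145.5672
Node (1,0) S=107.4400: V=(p*·24.2232+(1−p*)·0.0000)/1.08=14.9526; Δ=(24.2232−0.0000)/(137.5232−73.0592)=0.3758; B=V−Δ·S=-25.4194
Node (1,1) S=202.2400: V=(p*·145.5672+(1−p*)·24.2232)/1.08=97.3326; Δ=(145.5672−24.2232)/(258.8672−137.5232)=1.0000; B=V−Δ·S=-104.9074
Node (0,0) S=158.0000: V=(p*·97.3326+(1−p*)·14.9526)/1.08=64.6968; Δ=(97.3326−14.9526)/(202.2400−107.4400)=0.8690; B=V−Δ·S=-72.6032
Root portfolio cost Δ·158+B reproduces V0=64.6968.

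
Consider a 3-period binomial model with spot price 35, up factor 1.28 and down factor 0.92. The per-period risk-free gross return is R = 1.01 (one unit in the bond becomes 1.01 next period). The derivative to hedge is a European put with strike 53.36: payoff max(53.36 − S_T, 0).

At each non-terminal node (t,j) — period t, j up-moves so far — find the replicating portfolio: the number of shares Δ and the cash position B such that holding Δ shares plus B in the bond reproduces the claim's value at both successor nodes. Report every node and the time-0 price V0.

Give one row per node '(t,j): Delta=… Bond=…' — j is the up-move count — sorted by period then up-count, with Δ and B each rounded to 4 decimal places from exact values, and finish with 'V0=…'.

Risk-neutral probability p* = (R−d)/(u−d) = (1.01−0.92)/(1.28−0.92) = 0.2500.
At expiry t=3: V(3,0)=26.1059, V(3,1)=15.4413, V(3,2)=0.6035, V(3,3)=0.0000
  t=2,j=0: stock 29.6240 → up 37.9187 (V=15.4413), down 27.2541 (V=26.1059). Price 23.2077; hedge Δ=-1.0000, bond B=52.8317.
  t=2,j=1: stock 41.2160 → up 52.7565 (V=0.6035), down 37.9187 (V=15.4413). Price 11.6157; hedge Δ=-1.0000, bond B=52.8317.
  t=2,j=2: stock 57.3440 → up 73.4003 (V=0.0000), down 52.7565 (V=0.6035). Price 0.4482; hedge Δ=-0.0292, bond B=2.1246.
  t=1,j=0: stock 32.2000 → up 41.2160 (V=11.6157), down 29.6240 (V=23.2077). Price 20.1086; hedge Δ=-1.0000, bond B=52.3086.
  t=1,j=1: stock 44.8000 → up 57.3440 (V=0.4482), down 41.2160 (V=11.6157). Price 8.7364; hedge Δ=-0.6924, bond B=39.7573.
  t=0,j=0: stock 35.0000 → up 44.8000 (V=8.7364), down 32.2000 (V=20.1086). Price 17.0946; hedge Δ=-0.9026, bond B=48.6839.
Root portfolio cost Δ·35+B reproduces V0=17.0946.

(0,0): Delta=-0.9026 Bond=48.6839
(1,0): Delta=-1.0000 Bond=52.3086
(1,1): Delta=-0.6924 Bond=39.7573
(2,0): Delta=-1.0000 Bond=52.8317
(2,1): Delta=-1.0000 Bond=52.8317
(2,2): Delta=-0.0292 Bond=2.1246
V0=17.0946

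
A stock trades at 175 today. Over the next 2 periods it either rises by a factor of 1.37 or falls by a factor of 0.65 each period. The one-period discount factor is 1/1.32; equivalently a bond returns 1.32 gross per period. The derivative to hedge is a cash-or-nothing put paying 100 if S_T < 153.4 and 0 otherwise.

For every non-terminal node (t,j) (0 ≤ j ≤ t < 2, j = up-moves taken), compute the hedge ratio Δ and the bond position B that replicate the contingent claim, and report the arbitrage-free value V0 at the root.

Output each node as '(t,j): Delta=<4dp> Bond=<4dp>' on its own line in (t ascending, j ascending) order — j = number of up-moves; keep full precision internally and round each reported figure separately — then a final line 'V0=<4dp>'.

(0,0): Delta=-0.0418 Bond=7.5836
(1,0): Delta=-1.2210 Bond=144.1498
(1,1): Delta=0.0000 Bond=0.0000
V0=0.2768

The replicating-portfolio and risk-neutral prices coincide; use p* = (1.32−0.65)/(1.37−0.65) = 0.9306 for the latter.
Terminal values V(2,·): V(2,0)=100.0000, V(2,1)=0.0000, V(2,2)=0.0000
Node (1,0) S=113.7500: V=(p*·0.0000+(1−p*)·100.0000)/1.32=5.2609; Δ=(0.0000−100.0000)/(155.8375−73.9375)=-1.2210; B=V−Δ·S=144.1498
Node (1,1) S=239.7500: V=(p*·0.0000+(1−p*)·0.0000)/1.32=0.0000; Δ=(0.0000−0.0000)/(328.4575−155.8375)=0.0000; B=V−Δ·S=0.0000
Node (0,0) S=175.0000: V=(p*·0.0000+(1−p*)·5.2609)/1.32=0.2768; Δ=(0.0000−5.2609)/(239.7500−113.7500)=-0.0418; B=V−Δ·S=7.5836
The time-0 hedge costs 0.2768, which is the no-arbitrage price.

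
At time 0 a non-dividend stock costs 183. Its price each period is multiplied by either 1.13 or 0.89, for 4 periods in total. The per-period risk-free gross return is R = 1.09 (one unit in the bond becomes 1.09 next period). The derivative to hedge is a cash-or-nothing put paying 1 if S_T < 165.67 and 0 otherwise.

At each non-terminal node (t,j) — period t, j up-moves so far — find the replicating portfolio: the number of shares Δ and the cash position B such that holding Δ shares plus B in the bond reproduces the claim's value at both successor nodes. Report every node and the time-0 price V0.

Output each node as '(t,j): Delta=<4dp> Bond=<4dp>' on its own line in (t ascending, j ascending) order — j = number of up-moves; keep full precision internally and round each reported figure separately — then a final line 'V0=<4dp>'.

The replicating-portfolio and risk-neutral prices coincide; use p* = (1.09−0.89)/(1.13−0.89) = 0.8333 for the latter.
Terminal payoffs: V(4,0)=1.0000, V(4,1)=1.0000, V(4,2)=0.0000, V(4,3)=0.0000, V(4,4)=0.0000
(3,0): S=129.0093. Δ = (V_up−V_dn)/(S_up−S_dn) = (1.0000−1.0000)/(145.7805−114.8183) = 0.0000. V = [p*·1.0000 + (1−p*)·1.0000]/1.09 = 0.9174. B = V − Δ·S = 0.9174.
(3,1): S=163.7984. Δ = (V_up−V_dn)/(S_up−S_dn) = (0.0000−1.0000)/(185.0921−145.7805) = -0.0254. V = [p*·0.0000 + (1−p*)·1.0000]/1.09 = 0.1529. B = V − Δ·S = 4.3196.
(3,2): S=207.9687. Δ = (V_up−V_dn)/(S_up−S_dn) = (0.0000−0.0000)/(235.0046−185.0921) = 0.0000. V = [p*·0.0000 + (1−p*)·0.0000]/1.09 = 0.0000. B = V − Δ·S = 0.0000.
(3,3): S=264.0502. Δ = (V_up−V_dn)/(S_up−S_dn) = (0.0000−0.0000)/(298.3767−235.0046) = 0.0000. V = [p*·0.0000 + (1−p*)·0.0000]/1.09 = 0.0000. B = V − Δ·S = 0.0000.
(2,0): S=144.9543. Δ = (V_up−V_dn)/(S_up−S_dn) = (0.1529−0.9174)/(163.7984−129.0093) = -0.0220. V = [p*·0.1529 + (1−p*)·0.9174]/1.09 = 0.2572. B = V − Δ·S = 3.4427.
(2,1): S=184.0431. Δ = (V_up−V_dn)/(S_up−S_dn) = (0.0000−0.1529)/(207.9687−163.7984) = -0.0035. V = [p*·0.0000 + (1−p*)·0.1529]/1.09 = 0.0234. B = V − Δ·S = 0.6605.
(2,2): S=233.6727. Δ = (V_up−V_dn)/(S_up−S_dn) = (0.0000−0.0000)/(264.0502−207.9687) = 0.0000. V = [p*·0.0000 + (1−p*)·0.0000]/1.09 = 0.0000. B = V − Δ·S = 0.0000.
(1,0): S=162.8700. Δ = (V_up−V_dn)/(S_up−S_dn) = (0.0234−0.2572)/(184.0431−144.9543) = -0.0060. V = [p*·0.0234 + (1−p*)·0.2572]/1.09 = 0.0572. B = V − Δ·S = 1.0314.
(1,1): S=206.7900. Δ = (V_up−V_dn)/(S_up−S_dn) = (0.0000−0.0234)/(233.6727−184.0431) = -0.0005. V = [p*·0.0000 + (1−p*)·0.0234]/1.09 = 0.0036. B = V − Δ·S = 0.1010.
(0,0): S=183.0000. Δ = (V_up−V_dn)/(S_up−S_dn) = (0.0036−0.0572)/(206.7900−162.8700) = -0.0012. V = [p*·0.0036 + (1−p*)·0.0572]/1.09 = 0.0115. B = V − Δ·S = 0.2349.
Self-financing check: at every node Δ·S+B equals the discounted successor values.

(0,0): Delta=-0.0012 Bond=0.2349
(1,0): Delta=-0.0060 Bond=1.0314
(1,1): Delta=-0.0005 Bond=0.1010
(2,0): Delta=-0.0220 Bond=3.4427
(2,1): Delta=-0.0035 Bond=0.6605
(2,2): Delta=0.0000 Bond=0.0000
(3,0): Delta=0.0000 Bond=0.9174
(3,1): Delta=-0.0254 Bond=4.3196
(3,2): Delta=0.0000 Bond=0.0000
(3,3): Delta=0.0000 Bond=0.0000
V0=0.0115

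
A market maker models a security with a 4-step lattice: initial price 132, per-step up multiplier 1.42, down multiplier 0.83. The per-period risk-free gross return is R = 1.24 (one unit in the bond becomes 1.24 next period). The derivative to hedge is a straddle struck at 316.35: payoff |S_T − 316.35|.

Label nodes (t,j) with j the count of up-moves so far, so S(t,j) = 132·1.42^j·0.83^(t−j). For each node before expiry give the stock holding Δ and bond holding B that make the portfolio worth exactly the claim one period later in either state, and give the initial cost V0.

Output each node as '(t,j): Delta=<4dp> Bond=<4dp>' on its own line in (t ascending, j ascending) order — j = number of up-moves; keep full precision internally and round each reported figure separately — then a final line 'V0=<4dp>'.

Since d<R<u, set p* = (R−d)/(u−d) = 0.6949; price each node as the discounted p*-expectation of its children.
Terminal payoffs: V(4,0)=253.7050, V(4,1)=209.1742, V(4,2)=132.9891, V(4,3)=2.6482, V(4,4)=220.3447
(3,0): S=75.4759. Δ = (V_up−V_dn)/(S_up−S_dn) = (209.1742−253.7050)/(107.1758−62.6450) = -1.0000. V = [p*·209.1742 + (1−p*)·253.7050]/1.24 = 179.6451. B = V − Δ·S = 255.1210.
(3,1): S=129.1274. Δ = (V_up−V_dn)/(S_up−S_dn) = (132.9891−209.1742)/(183.3609−107.1758) = -1.0000. V = [p*·132.9891 + (1−p*)·209.1742]/1.24 = 125.9936. B = V − Δ·S = 255.1210.
(3,2): S=220.9168. Δ = (V_up−V_dn)/(S_up−S_dn) = (2.6482−132.9891)/(313.7018−183.3609) = -1.0000. V = [p*·2.6482 + (1−p*)·132.9891]/1.24 = 34.2042. B = V − Δ·S = 255.1210.
(3,3): S=377.9540. Δ = (V_up−V_dn)/(S_up−S_dn) = (220.3447−2.6482)/(536.6947−313.7018) = 0.9762. V = [p*·220.3447 + (1−p*)·2.6482]/1.24 = 124.1361. B = V − Δ·S = -244.8410.
(2,0): S=90.9348. Δ = (V_up−V_dn)/(S_up−S_dn) = (125.9936−179.6451)/(129.1274−75.4759) = -1.0000. V = [p*·125.9936 + (1−p*)·179.6451]/1.24 = 114.8079. B = V − Δ·S = 205.7427.
(2,1): S=155.5752. Δ = (V_up−V_dn)/(S_up−S_dn) = (34.2042−125.9936)/(220.9168−129.1274) = -1.0000. V = [p*·34.2042 + (1−p*)·125.9936]/1.24 = 50.1675. B = V − Δ·S = 205.7427.
(2,2): S=266.1648. Δ = (V_up−V_dn)/(S_up−S_dn) = (124.1361−34.2042)/(377.9540−220.9168) = 0.5727. V = [p*·124.1361 + (1−p*)·34.2042]/1.24 = 77.9833. B = V − Δ·S = -74.4438.
(1,0): S=109.5600. Δ = (V_up−V_dn)/(S_up−S_dn) = (50.1675−114.8079)/(155.5752−90.9348) = -1.0000. V = [p*·50.1675 + (1−p*)·114.8079]/1.24 = 56.3615. B = V − Δ·S = 165.9215.
(1,1): S=187.4400. Δ = (V_up−V_dn)/(S_up−S_dn) = (77.9833−50.1675)/(266.1648−155.5752) = 0.2515. V = [p*·77.9833 + (1−p*)·50.1675]/1.24 = 56.0461. B = V − Δ·S = 8.9007.
(0,0): S=132.0000. Δ = (V_up−V_dn)/(S_up−S_dn) = (56.0461−56.3615)/(187.4400−109.5600) = -0.0041. V = [p*·56.0461 + (1−p*)·56.3615]/1.24 = 45.2761. B = V − Δ·S = 45.8108.
Each (Δ,B) replicates both successor values, so the strategy is self-financing and V0 is arbitrage-free.

(0,0): Delta=-0.0041 Bond=45.8108
(1,0): Delta=-1.0000 Bond=165.9215
(1,1): Delta=0.2515 Bond=8.9007
(2,0): Delta=-1.0000 Bond=205.7427
(2,1): Delta=-1.0000 Bond=205.7427
(2,2): Delta=0.5727 Bond=-74.4438
(3,0): Delta=-1.0000 Bond=255.1210
(3,1): Delta=-1.0000 Bond=255.1210
(3,2): Delta=-1.0000 Bond=255.1210
(3,3): Delta=0.9762 Bond=-244.8410
V0=45.2761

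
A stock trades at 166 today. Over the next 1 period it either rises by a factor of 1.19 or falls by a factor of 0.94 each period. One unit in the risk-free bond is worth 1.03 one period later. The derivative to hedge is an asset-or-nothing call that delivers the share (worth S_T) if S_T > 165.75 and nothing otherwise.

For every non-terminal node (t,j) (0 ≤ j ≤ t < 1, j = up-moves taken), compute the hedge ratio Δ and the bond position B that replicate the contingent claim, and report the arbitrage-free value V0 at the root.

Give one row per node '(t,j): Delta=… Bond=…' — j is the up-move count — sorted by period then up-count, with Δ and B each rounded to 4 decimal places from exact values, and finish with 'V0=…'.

(0,0): Delta=4.7600 Bond=-721.1169
V0=69.0431

Under the risk-neutral measure, an up-move has probability p* = (R−d)/(u−d) = 0.3600 and values discount at R = 1.03.
At expiry t=1: V(1,0)=0.0000, V(1,1)=197.5400
(0,0): S=166.0000. Δ = (V_up−V_dn)/(S_up−S_dn) = (197.5400−0.0000)/(197.5400−156.0400) = 4.7600. V = [p*·197.5400 + (1−p*)·0.0000]/1.03 = 69.0431. B = V − Δ·S = -721.1169.
Check: Δ(0,0)·S0 + B(0,0) = 69.0431 = V0.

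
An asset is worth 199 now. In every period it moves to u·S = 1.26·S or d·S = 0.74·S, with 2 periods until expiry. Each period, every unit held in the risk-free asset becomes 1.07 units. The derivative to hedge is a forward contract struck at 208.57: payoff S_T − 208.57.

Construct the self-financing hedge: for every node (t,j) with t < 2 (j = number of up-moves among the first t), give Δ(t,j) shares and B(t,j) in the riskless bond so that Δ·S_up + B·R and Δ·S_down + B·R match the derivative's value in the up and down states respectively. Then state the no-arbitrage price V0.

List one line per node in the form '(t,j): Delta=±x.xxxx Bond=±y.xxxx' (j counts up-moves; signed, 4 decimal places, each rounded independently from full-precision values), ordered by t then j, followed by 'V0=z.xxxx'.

(0,0): Delta=1.0000 Bond=-182.1731
(1,0): Delta=1.0000 Bond=-194.9252
(1,1): Delta=1.0000 Bond=-194.9252
V0=16.8269

Under the risk-neutral measure, an up-move has probability p* = (R−d)/(u−d) = 0.6346 and values discount at R = 1.07.
Terminal values V(2,·): V(2,0)=-99.5976, V(2,1)=-23.0224, V(2,2)=107.3624
Node (1,0) S=147.2600: V=(p*·-23.0224+(1−p*)·-99.5976)/1.07=-47.6652; Δ=(-23.0224−-99.5976)/(185.5476−108.9724)=1.0000; B=V−Δ·S=-194.9252
Node (1,1) S=250.7400: V=(p*·107.3624+(1−p*)·-23.0224)/1.07=55.8148; Δ=(107.3624−-23.0224)/(315.9324−185.5476)=1.0000; B=V−Δ·S=-194.9252
Node (0,0) S=199.0000: V=(p*·55.8148+(1−p*)·-47.6652)/1.07=16.8269; Δ=(55.8148−-47.6652)/(250.7400−147.2600)=1.0000; B=V−Δ·S=-182.1731
Self-financing check: at every node Δ·S+B equals the discounted successor values.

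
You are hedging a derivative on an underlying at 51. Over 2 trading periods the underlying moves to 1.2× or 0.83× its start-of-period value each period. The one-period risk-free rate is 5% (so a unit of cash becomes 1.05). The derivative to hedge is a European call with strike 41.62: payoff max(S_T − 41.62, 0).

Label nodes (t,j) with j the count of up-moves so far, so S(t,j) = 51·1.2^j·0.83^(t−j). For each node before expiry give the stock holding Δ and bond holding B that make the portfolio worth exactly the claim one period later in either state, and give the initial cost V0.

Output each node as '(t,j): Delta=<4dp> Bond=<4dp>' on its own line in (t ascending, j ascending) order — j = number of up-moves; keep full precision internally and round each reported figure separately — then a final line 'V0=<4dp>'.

Risk-neutral probability p* = (R−d)/(u−d) = (1.05−0.83)/(1.2−0.83) = 0.5946.
At expiry t=2: V(2,0)=0.0000, V(2,1)=9.1760, V(2,2)=31.8200
(1,0): S=42.3300. Δ = (V_up−V_dn)/(S_up−S_dn) = (9.1760−0.0000)/(50.7960−35.1339) = 0.5859. V = [p*·9.1760 + (1−p*)·0.0000]/1.05 = 5.1962. B = V − Δ·S = -19.6038.
(1,1): S=61.2000. Δ = (V_up−V_dn)/(S_up−S_dn) = (31.8200−9.1760)/(73.4400−50.7960) = 1.0000. V = [p*·31.8200 + (1−p*)·9.1760]/1.05 = 21.5619. B = V − Δ·S = -39.6381.
(0,0): S=51.0000. Δ = (V_up−V_dn)/(S_up−S_dn) = (21.5619−5.1962)/(61.2000−42.3300) = 0.8673. V = [p*·21.5619 + (1−p*)·5.1962]/1.05 = 14.2163. B = V − Δ·S = -30.0153.
Check: Δ(0,0)·S0 + B(0,0) = 14.2163 = V0.

(0,0): Delta=0.8673 Bond=-30.0153
(1,0): Delta=0.5859 Bond=-19.6038
(1,1): Delta=1.0000 Bond=-39.6381
V0=14.2163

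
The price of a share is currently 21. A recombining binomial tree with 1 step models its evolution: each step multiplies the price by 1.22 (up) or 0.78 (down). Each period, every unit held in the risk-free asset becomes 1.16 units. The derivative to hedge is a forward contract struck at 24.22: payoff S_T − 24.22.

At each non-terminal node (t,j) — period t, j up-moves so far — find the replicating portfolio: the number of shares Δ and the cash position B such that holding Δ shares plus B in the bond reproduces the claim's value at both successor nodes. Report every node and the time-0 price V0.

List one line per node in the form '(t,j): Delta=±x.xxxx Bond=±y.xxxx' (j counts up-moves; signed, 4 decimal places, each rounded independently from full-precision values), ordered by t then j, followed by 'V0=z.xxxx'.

(0,0): Delta=1.0000 Bond=-20.8793
V0=0.1207

Under the risk-neutral measure, an up-move has probability p* = (R−d)/(u−d) = 0.8636 and values discount at R = 1.16.
Terminal payoffs: V(1,0)=-7.8400, V(1,1)=1.4000
Node (0,0) S=21.0000: V=(p*·1.4000+(1−p*)·-7.8400)/1.16=0.1207; Δ=(1.4000−-7.8400)/(25.6200−16.3800)=1.0000; B=V−Δ·S=-20.8793
Self-financing check: at every node Δ·S+B equals the discounted successor values.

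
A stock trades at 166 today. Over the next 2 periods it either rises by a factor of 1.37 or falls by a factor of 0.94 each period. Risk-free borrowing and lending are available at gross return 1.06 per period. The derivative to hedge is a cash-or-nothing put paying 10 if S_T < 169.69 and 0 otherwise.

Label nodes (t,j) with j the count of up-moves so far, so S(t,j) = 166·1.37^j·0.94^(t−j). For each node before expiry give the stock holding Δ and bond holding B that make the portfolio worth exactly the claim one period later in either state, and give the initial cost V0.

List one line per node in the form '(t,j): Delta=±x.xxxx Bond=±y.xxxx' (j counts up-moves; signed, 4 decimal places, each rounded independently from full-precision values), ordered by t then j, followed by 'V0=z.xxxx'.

(0,0): Delta=-0.0953 Bond=20.4425
(1,0): Delta=-0.1490 Bond=30.0570
(1,1): Delta=0.0000 Bond=0.0000
V0=4.6257

Risk-neutral probability p* = (R−d)/(u−d) = (1.06−0.94)/(1.37−0.94) = 0.2791.
At expiry t=2: V(2,0)=10.0000, V(2,1)=0.0000, V(2,2)=0.0000
(1,0): S=156.0400. Δ = (V_up−V_dn)/(S_up−S_dn) = (0.0000−10.0000)/(213.7748−146.6776) = -0.1490. V = [p*·0.0000 + (1−p*)·10.0000]/1.06 = 6.8012. B = V − Δ·S = 30.0570.
(1,1): S=227.4200. Δ = (V_up−V_dn)/(S_up−S_dn) = (0.0000−0.0000)/(311.5654−213.7748) = 0.0000. V = [p*·0.0000 + (1−p*)·0.0000]/1.06 = 0.0000. B = V − Δ·S = 0.0000.
(0,0): S=166.0000. Δ = (V_up−V_dn)/(S_up−S_dn) = (0.0000−6.8012)/(227.4200−156.0400) = -0.0953. V = [p*·0.0000 + (1−p*)·6.8012]/1.06 = 4.6257. B = V − Δ·S = 20.4425.
The time-0 hedge costs 4.6257, which is the no-arbitrage price.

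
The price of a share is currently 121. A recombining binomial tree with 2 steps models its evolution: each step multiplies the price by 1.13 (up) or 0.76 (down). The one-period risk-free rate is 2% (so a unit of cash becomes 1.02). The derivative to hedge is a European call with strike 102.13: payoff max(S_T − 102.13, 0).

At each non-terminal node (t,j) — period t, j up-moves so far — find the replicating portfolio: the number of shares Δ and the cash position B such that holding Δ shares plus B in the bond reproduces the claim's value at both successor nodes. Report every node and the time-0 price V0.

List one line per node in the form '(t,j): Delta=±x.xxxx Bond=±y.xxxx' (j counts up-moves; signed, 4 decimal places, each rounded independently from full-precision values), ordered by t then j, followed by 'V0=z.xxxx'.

(0,0): Delta=0.7901 Bond=-70.0278
(1,0): Delta=0.0525 Bond=-3.5942
(1,1): Delta=1.0000 Bond=-100.1275
V0=25.5748

No-arbitrage ⇒ martingale measure with p* = (R−d)/(u−d) = 0.7027.
At expiry t=2: V(2,0)=0.0000, V(2,1)=1.7848, V(2,2)=52.3749
(1,0): S=91.9600. Δ = (V_up−V_dn)/(S_up−S_dn) = (1.7848−0.0000)/(103.9148−69.8896) = 0.0525. V = [p*·1.7848 + (1−p*)·0.0000]/1.02 = 1.2296. B = V − Δ·S = -3.5942.
(1,1): S=136.7300. Δ = (V_up−V_dn)/(S_up−S_dn) = (52.3749−1.7848)/(154.5049−103.9148) = 1.0000. V = [p*·52.3749 + (1−p*)·1.7848]/1.02 = 36.6025. B = V − Δ·S = -100.1275.
(0,0): S=121.0000. Δ = (V_up−V_dn)/(S_up−S_dn) = (36.6025−1.2296)/(136.7300−91.9600) = 0.7901. V = [p*·36.6025 + (1−p*)·1.2296]/1.02 = 25.5748. B = V − Δ·S = -70.0278.
The time-0 hedge costs 25.5748, which is the no-arbitrage price.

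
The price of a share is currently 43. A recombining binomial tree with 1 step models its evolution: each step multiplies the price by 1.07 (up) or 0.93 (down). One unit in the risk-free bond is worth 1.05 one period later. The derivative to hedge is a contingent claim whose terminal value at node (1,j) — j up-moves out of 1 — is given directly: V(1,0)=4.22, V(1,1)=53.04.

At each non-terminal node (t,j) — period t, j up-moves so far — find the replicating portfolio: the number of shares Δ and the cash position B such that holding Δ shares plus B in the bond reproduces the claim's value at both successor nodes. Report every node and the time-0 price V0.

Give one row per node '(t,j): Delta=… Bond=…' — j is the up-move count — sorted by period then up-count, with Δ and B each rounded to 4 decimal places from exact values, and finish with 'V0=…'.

Risk-neutral probability p* = (R−d)/(u−d) = (1.05−0.93)/(1.07−0.93) = 0.8571.
At expiry t=1: V(1,0)=4.2200, V(1,1)=53.0400
(0,0): S=43.0000. Δ = (V_up−V_dn)/(S_up−S_dn) = (53.0400−4.2200)/(46.0100−39.9900) = 8.1096. V = [p*·53.0400 + (1−p*)·4.2200]/1.05 = 43.8721. B = V − Δ·S = -304.8422.
Check: Δ(0,0)·S0 + B(0,0) = 43.8721 = V0.

(0,0): Delta=8.1096 Bond=-304.8422
V0=43.8721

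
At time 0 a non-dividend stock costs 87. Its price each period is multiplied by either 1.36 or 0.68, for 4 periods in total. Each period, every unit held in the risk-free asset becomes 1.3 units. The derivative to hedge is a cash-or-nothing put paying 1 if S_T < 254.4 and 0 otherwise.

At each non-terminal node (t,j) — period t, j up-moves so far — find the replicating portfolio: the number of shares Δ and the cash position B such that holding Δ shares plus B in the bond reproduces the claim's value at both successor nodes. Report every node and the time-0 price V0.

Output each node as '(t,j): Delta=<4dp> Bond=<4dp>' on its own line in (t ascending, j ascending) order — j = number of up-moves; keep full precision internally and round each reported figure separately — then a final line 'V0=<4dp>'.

(0,0): Delta=-0.0058 Bond=0.6155
(1,0): Delta=0.0000 Bond=0.4552
(1,1): Delta=-0.0061 Bond=0.8336
(2,0): Delta=0.0000 Bond=0.5917
(2,1): Delta=0.0000 Bond=0.5917
(2,2): Delta=-0.0064 Bond=1.1312
(3,0): Delta=0.0000 Bond=0.7692
(3,1): Delta=0.0000 Bond=0.7692
(3,2): Delta=0.0000 Bond=0.7692
(3,3): Delta=-0.0067 Bond=1.5385
V0=0.1082

Risk-neutral probability p* = (R−d)/(u−d) = (1.3−0.68)/(1.36−0.68) = 0.9118.
At expiry t=4: V(4,0)=1.0000, V(4,1)=1.0000, V(4,2)=1.0000, V(4,3)=1.0000, V(4,4)=0.0000
Node (3,0) S=27.3556: V=(p*·1.0000+(1−p*)·1.0000)/1.3=0.7692; Δ=(1.0000−1.0000)/(37.2036−18.6018)=0.0000; B=V−Δ·S=0.7692
Node (3,1) S=54.7112: V=(p*·1.0000+(1−p*)·1.0000)/1.3=0.7692; Δ=(1.0000−1.0000)/(74.4072−37.2036)=0.0000; B=V−Δ·S=0.7692
Node (3,2) S=109.4223: V=(p*·1.0000+(1−p*)·1.0000)/1.3=0.7692; Δ=(1.0000−1.0000)/(148.8144−74.4072)=0.0000; B=V−Δ·S=0.7692
Node (3,3) S=218.8447: V=(p*·0.0000+(1−p*)·1.0000)/1.3=0.0679; Δ=(0.0000−1.0000)/(297.6288−148.8144)=-0.0067; B=V−Δ·S=1.5385
Node (2,0) S=40.2288: V=(p*·0.7692+(1−p*)·0.7692)/1.3=0.5917; Δ=(0.7692−0.7692)/(54.7112−27.3556)=0.0000; B=V−Δ·S=0.5917
Node (2,1) S=80.4576: V=(p*·0.7692+(1−p*)·0.7692)/1.3=0.5917; Δ=(0.7692−0.7692)/(109.4223−54.7112)=0.0000; B=V−Δ·S=0.5917
Node (2,2) S=160.9152: V=(p*·0.0679+(1−p*)·0.7692)/1.3=0.0998; Δ=(0.0679−0.7692)/(218.8447−109.4223)=-0.0064; B=V−Δ·S=1.1312
Node (1,0) S=59.1600: V=(p*·0.5917+(1−p*)·0.5917)/1.3=0.4552; Δ=(0.5917−0.5917)/(80.4576−40.2288)=0.0000; B=V−Δ·S=0.4552
Node (1,1) S=118.3200: V=(p*·0.0998+(1−p*)·0.5917)/1.3=0.1102; Δ=(0.0998−0.5917)/(160.9152−80.4576)=-0.0061; B=V−Δ·S=0.8336
Node (0,0) S=87.0000: V=(p*·0.1102+(1−p*)·0.4552)/1.3=0.1082; Δ=(0.1102−0.4552)/(118.3200−59.1600)=-0.0058; B=V−Δ·S=0.6155
Each (Δ,B) replicates both successor values, so the strategy is self-financing and V0 is arbitrage-free.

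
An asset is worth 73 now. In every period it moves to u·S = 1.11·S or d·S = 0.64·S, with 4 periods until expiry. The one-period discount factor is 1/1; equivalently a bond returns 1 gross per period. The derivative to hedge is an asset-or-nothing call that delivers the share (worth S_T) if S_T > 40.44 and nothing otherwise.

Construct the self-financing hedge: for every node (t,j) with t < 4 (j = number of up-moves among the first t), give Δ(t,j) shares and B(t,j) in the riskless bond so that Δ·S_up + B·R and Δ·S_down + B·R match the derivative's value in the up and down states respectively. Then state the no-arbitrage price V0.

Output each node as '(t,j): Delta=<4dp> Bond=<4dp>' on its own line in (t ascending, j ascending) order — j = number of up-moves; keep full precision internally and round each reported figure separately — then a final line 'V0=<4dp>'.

Since d<R<u, set p* = (R−d)/(u−d) = 0.7660; price each node as the discounted p*-expectation of its children.
Terminal payoffs: V(4,0)=0.0000, V(4,1)=0.0000, V(4,2)=0.0000, V(4,3)=63.8957, V(4,4)=110.8191
(3,0): S=19.1365. Δ = (V_up−V_dn)/(S_up−S_dn) = (0.0000−0.0000)/(21.2415−12.2474) = 0.0000. V = [p*·0.0000 + (1−p*)·0.0000]/1 = 0.0000. B = V − Δ·S = 0.0000.
(3,1): S=33.1899. Δ = (V_up−V_dn)/(S_up−S_dn) = (0.0000−0.0000)/(36.8408−21.2415) = 0.0000. V = [p*·0.0000 + (1−p*)·0.0000]/1 = 0.0000. B = V − Δ·S = 0.0000.
(3,2): S=57.5637. Δ = (V_up−V_dn)/(S_up−S_dn) = (63.8957−0.0000)/(63.8957−36.8408) = 2.3617. V = [p*·63.8957 + (1−p*)·0.0000]/1 = 48.9414. B = V − Δ·S = -87.0069.
(3,3): S=99.8371. Δ = (V_up−V_dn)/(S_up−S_dn) = (110.8191−63.8957)/(110.8191−63.8957) = 1.0000. V = [p*·110.8191 + (1−p*)·63.8957]/1 = 99.8371. B = V − Δ·S = 0.0000.
(2,0): S=29.9008. Δ = (V_up−V_dn)/(S_up−S_dn) = (0.0000−0.0000)/(33.1899−19.1365) = 0.0000. V = [p*·0.0000 + (1−p*)·0.0000]/1 = 0.0000. B = V − Δ·S = 0.0000.
(2,1): S=51.8592. Δ = (V_up−V_dn)/(S_up−S_dn) = (48.9414−0.0000)/(57.5637−33.1899) = 2.0079. V = [p*·48.9414 + (1−p*)·0.0000]/1 = 37.4870. B = V − Δ·S = -66.6436.
(2,2): S=89.9433. Δ = (V_up−V_dn)/(S_up−S_dn) = (99.8371−48.9414)/(99.8371−57.5637) = 1.2040. V = [p*·99.8371 + (1−p*)·48.9414]/1 = 87.9253. B = V − Δ·S = -20.3633.
(1,0): S=46.7200. Δ = (V_up−V_dn)/(S_up−S_dn) = (37.4870−0.0000)/(51.8592−29.9008) = 1.7072. V = [p*·37.4870 + (1−p*)·0.0000]/1 = 28.7135. B = V − Δ·S = -51.0462.
(1,1): S=81.0300. Δ = (V_up−V_dn)/(S_up−S_dn) = (87.9253−37.4870)/(89.9433−51.8592) = 1.3244. V = [p*·87.9253 + (1−p*)·37.4870]/1 = 76.1206. B = V − Δ·S = -31.1949.
(0,0): S=73.0000. Δ = (V_up−V_dn)/(S_up−S_dn) = (76.1206−28.7135)/(81.0300−46.7200) = 1.3817. V = [p*·76.1206 + (1−p*)·28.7135]/1 = 65.0253. B = V − Δ·S = -35.8409.
Each (Δ,B) replicates both successor values, so the strategy is self-financing and V0 is arbitrage-free.

(0,0): Delta=1.3817 Bond=-35.8409
(1,0): Delta=1.7072 Bond=-51.0462
(1,1): Delta=1.3244 Bond=-31.1949
(2,0): Delta=0.0000 Bond=0.0000
(2,1): Delta=2.0079 Bond=-66.6436
(2,2): Delta=1.2040 Bond=-20.3633
(3,0): Delta=0.0000 Bond=0.0000
(3,1): Delta=0.0000 Bond=0.0000
(3,2): Delta=2.3617 Bond=-87.0069
(3,3): Delta=1.0000 Bond=0.0000
V0=65.0253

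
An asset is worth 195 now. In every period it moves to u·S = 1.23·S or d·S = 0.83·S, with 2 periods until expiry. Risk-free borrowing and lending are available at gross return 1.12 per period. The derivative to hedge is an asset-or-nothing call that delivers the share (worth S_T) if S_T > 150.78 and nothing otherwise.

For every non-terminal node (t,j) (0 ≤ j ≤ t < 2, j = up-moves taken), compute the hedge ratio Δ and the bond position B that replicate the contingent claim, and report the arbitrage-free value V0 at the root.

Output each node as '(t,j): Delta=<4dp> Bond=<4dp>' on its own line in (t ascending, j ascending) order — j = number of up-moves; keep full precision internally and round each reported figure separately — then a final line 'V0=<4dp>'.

Under the risk-neutral measure, an up-move has probability p* = (R−d)/(u−d) = 0.7250 and values discount at R = 1.12.
Payoff layer (t=2): V(2,0)=0.0000, V(2,1)=199.0755, V(2,2)=295.0155
(1,0): S=161.8500. Δ = (V_up−V_dn)/(S_up−S_dn) = (199.0755−0.0000)/(199.0755−134.3355) = 3.0750. V = [p*·199.0755 + (1−p*)·0.0000]/1.12 = 128.8658. B = V − Δ·S = -368.8229.
(1,1): S=239.8500. Δ = (V_up−V_dn)/(S_up−S_dn) = (295.0155−199.0755)/(295.0155−199.0755) = 1.0000. V = [p*·295.0155 + (1−p*)·199.0755]/1.12 = 239.8500. B = V − Δ·S = 0.0000.
(0,0): S=195.0000. Δ = (V_up−V_dn)/(S_up−S_dn) = (239.8500−128.8658)/(239.8500−161.8500) = 1.4229. V = [p*·239.8500 + (1−p*)·128.8658]/1.12 = 186.9012. B = V − Δ·S = -90.5592.
Self-financing check: at every node Δ·S+B equals the discounted successor values.

(0,0): Delta=1.4229 Bond=-90.5592
(1,0): Delta=3.0750 Bond=-368.8229
(1,1): Delta=1.0000 Bond=0.0000
V0=186.9012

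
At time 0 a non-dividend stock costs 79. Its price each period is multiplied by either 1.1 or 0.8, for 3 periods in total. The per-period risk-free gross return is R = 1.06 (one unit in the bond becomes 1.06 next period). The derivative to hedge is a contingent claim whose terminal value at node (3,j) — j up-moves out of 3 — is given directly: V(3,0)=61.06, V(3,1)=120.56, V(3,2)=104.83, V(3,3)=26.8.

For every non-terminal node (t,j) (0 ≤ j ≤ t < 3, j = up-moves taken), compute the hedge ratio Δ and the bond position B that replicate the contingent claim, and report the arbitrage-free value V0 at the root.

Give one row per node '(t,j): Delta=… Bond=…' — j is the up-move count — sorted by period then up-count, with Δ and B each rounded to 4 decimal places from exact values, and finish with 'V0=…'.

(0,0): Delta=-2.2977 Bond=227.4126
(1,0): Delta=-0.2836 Bond=113.7637
(1,1): Delta=-2.5231 Bond=260.6410
(2,0): Delta=3.9227 Bond=-92.0818
(2,1): Delta=-0.7542 Bond=153.3082
(2,2): Delta=-2.7210 Bond=295.1981
V0=45.8925

Since d<R<u, set p* = (R−d)/(u−d) = 0.8667; price each node as the discounted p*-expectation of its children.
Terminal payoffs: V(3,0)=61.0600, V(3,1)=120.5600, V(3,2)=104.8300, V(3,3)=26.8000
(2,0): S=50.5600. Δ = (V_up−V_dn)/(S_up−S_dn) = (120.5600−61.0600)/(55.6160−40.4480) = 3.9227. V = [p*·120.5600 + (1−p*)·61.0600]/1.06 = 106.2516. B = V − Δ·S = -92.0818.
(2,1): S=69.5200. Δ = (V_up−V_dn)/(S_up−S_dn) = (104.8300−120.5600)/(76.4720−55.6160) = -0.7542. V = [p*·104.8300 + (1−p*)·120.5600]/1.06 = 100.8748. B = V − Δ·S = 153.3082.
(2,2): S=95.5900. Δ = (V_up−V_dn)/(S_up−S_dn) = (26.8000−104.8300)/(105.1490−76.4720) = -2.7210. V = [p*·26.8000 + (1−p*)·104.8300]/1.06 = 35.0981. B = V − Δ·S = 295.1981.
(1,0): S=63.2000. Δ = (V_up−V_dn)/(S_up−S_dn) = (100.8748−106.2516)/(69.5200−50.5600) = -0.2836. V = [p*·100.8748 + (1−p*)·106.2516]/1.06 = 95.8413. B = V − Δ·S = 113.7637.
(1,1): S=86.9000. Δ = (V_up−V_dn)/(S_up−S_dn) = (35.0981−100.8748)/(95.5900−69.5200) = -2.5231. V = [p*·35.0981 + (1−p*)·100.8748]/1.06 = 41.3852. B = V − Δ·S = 260.6410.
(0,0): S=79.0000. Δ = (V_up−V_dn)/(S_up−S_dn) = (41.3852−95.8413)/(86.9000−63.2000) = -2.2977. V = [p*·41.3852 + (1−p*)·95.8413]/1.06 = 45.8925. B = V − Δ·S = 227.4126.
Each (Δ,B) replicates both successor values, so the strategy is self-financing and V0 is arbitrage-free.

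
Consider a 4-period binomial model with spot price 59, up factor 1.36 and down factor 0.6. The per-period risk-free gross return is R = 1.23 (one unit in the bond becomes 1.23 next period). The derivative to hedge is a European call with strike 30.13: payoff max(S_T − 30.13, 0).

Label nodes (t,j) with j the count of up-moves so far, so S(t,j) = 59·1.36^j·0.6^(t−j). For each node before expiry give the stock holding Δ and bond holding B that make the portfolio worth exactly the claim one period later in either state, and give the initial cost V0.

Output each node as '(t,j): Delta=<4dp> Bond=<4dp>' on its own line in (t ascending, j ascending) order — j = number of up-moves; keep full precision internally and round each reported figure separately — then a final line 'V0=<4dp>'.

Since d<R<u, set p* = (R−d)/(u−d) = 0.8289; price each node as the discounted p*-expectation of its children.
Terminal values V(4,·): V(4,0)=0.0000, V(4,1)=0.0000, V(4,2)=9.1555, V(4,3)=58.9171, V(4,4)=171.7102
  t=3,j=0: stock 12.7440 → up 17.3318 (V=0.0000), down 7.6464 (V=0.0000). Price 0.0000; hedge Δ=0.0000, bond B=0.0000.
  t=3,j=1: stock 28.8864 → up 39.2855 (V=9.1555), down 17.3318 (V=0.0000). Price 6.1703; hedge Δ=0.4170, bond B=-5.8764.
  t=3,j=2: stock 65.4758 → up 89.0471 (V=58.9171), down 39.2855 (V=9.1555). Price 40.9799; hedge Δ=1.0000, bond B=-24.4959.
  t=3,j=3: stock 148.4119 → up 201.8402 (V=171.7102), down 89.0471 (V=58.9171). Price 123.9160; hedge Δ=1.0000, bond B=-24.4959.
  t=2,j=0: stock 21.2400 → up 28.8864 (V=6.1703), down 12.7440 (V=0.0000). Price 4.1584; hedge Δ=0.3822, bond B=-3.9604.
  t=2,j=1: stock 48.1440 → up 65.4758 (V=40.9799), down 28.8864 (V=6.1703). Price 28.4761; hedge Δ=0.9514, bond B=-17.3260.
  t=2,j=2: stock 109.1264 → up 148.4119 (V=123.9160), down 65.4758 (V=40.9799). Price 89.2110; hedge Δ=1.0000, bond B=-19.9154.
  t=1,j=0: stock 35.4000 → up 48.1440 (V=28.4761), down 21.2400 (V=4.1584). Price 19.7695; hedge Δ=0.9039, bond B=-12.2275.
  t=1,j=1: stock 80.2400 → up 109.1264 (V=89.2110), down 48.1440 (V=28.4761). Price 64.0830; hedge Δ=0.9959, bond B=-15.8313.
  t=0,j=0: stock 59.0000 → up 80.2400 (V=64.0830), down 35.4000 (V=19.7695). Price 45.9375; hedge Δ=0.9883, bond B=-12.3698.
Check: Δ(0,0)·S0 + B(0,0) = 45.9375 = V0.

(0,0): Delta=0.9883 Bond=-12.3698
(1,0): Delta=0.9039 Bond=-12.2275
(1,1): Delta=0.9959 Bond=-15.8313
(2,0): Delta=0.3822 Bond=-3.9604
(2,1): Delta=0.9514 Bond=-17.3260
(2,2): Delta=1.0000 Bond=-19.9154
(3,0): Delta=0.0000 Bond=0.0000
(3,1): Delta=0.4170 Bond=-5.8764
(3,2): Delta=1.0000 Bond=-24.4959
(3,3): Delta=1.0000 Bond=-24.4959
V0=45.9375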